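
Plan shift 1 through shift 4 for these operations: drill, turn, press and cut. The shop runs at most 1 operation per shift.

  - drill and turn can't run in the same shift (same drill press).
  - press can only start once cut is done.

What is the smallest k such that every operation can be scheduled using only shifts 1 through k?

4 shifts

The precedence chain requires at least 2 distinct shifts.
With at most 1 per shift and 4 operations, at least 4 shifts are needed.
4 works (last occupied shift: shift 4): for example cut in shift 1, press in shift 2, drill in shift 3, turn in shift 4.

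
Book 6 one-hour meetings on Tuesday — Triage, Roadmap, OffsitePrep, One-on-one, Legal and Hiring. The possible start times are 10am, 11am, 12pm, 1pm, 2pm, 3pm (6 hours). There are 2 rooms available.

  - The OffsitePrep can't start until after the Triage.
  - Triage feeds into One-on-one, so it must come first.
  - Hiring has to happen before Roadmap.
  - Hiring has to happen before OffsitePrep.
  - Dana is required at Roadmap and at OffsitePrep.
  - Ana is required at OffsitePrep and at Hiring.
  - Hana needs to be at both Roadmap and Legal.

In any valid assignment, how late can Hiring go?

1pm

Downstream work caps Hiring at 2pm.
Hiring at 1pm is achievable: One-on-one -> 11am, Triage -> 10am, Roadmap -> 3pm, Hiring -> 1pm, OffsitePrep -> 2pm, Legal -> 10am.
Nothing later works — the conflict and capacity constraints rule out every hour after 1pm.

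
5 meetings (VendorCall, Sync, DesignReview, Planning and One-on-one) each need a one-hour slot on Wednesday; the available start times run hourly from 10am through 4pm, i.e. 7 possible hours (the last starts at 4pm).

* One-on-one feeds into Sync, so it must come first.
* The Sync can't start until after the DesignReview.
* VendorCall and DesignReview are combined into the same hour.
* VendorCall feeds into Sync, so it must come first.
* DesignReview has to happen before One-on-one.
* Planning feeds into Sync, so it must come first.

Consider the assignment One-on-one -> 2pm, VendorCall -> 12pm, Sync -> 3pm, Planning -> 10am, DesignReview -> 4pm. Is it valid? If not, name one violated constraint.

VendorCall and DesignReview are combined into the same hour — violated.
DesignReview has to happen before One-on-one — violated.
One-on-one feeds into Sync, so it must come first — holds.
Planning feeds into Sync, so it must come first — holds.
VendorCall feeds into Sync, so it must come first — holds.
The Sync can't start until after the DesignReview — violated.

No — it violates: VendorCall and DesignReview are combined into the same hour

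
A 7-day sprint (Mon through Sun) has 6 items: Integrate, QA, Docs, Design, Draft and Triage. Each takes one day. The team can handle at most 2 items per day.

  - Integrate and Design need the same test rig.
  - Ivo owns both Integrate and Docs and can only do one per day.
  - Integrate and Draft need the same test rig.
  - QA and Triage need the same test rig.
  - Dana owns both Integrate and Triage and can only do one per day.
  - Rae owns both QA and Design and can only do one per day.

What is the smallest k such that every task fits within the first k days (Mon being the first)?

3

With at most 2 per day and 6 tasks, at least 3 days are needed.
3 works (last occupied day: Wed): for example Integrate=Mon; QA=Mon; Design=Tue; Docs=Tue; Draft=Wed; Triage=Wed.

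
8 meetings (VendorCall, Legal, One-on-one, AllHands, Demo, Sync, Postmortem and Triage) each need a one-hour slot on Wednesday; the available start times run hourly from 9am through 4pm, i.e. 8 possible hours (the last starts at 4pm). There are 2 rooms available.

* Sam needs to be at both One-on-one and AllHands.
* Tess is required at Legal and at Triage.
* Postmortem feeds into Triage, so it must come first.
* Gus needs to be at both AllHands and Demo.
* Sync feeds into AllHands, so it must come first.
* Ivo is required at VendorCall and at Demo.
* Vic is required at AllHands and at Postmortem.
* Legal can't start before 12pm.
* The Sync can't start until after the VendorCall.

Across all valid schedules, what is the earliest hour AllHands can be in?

Precedence pushes AllHands to at least 11am.
AllHands at 11am is achievable: Legal in 12pm; Postmortem in 9am; VendorCall in 9am; One-on-one in 12pm; AllHands in 11am; Triage in 10am; Demo in 1pm; Sync in 10am.

11am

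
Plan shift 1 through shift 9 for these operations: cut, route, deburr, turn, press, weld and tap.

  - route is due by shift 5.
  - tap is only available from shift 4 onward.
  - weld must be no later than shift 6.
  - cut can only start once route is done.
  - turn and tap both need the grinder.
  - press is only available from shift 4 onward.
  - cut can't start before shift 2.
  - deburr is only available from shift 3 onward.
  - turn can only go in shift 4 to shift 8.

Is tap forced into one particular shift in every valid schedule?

No

tap can be shift 4 (e.g. weld in shift 1; turn in shift 5; route in shift 1; cut in shift 2; tap in shift 4; deburr in shift 3; press in shift 4) or shift 5 (e.g. tap -> shift 5, route -> shift 1, turn -> shift 4, deburr -> shift 3, weld -> shift 1, cut -> shift 2, press -> shift 4).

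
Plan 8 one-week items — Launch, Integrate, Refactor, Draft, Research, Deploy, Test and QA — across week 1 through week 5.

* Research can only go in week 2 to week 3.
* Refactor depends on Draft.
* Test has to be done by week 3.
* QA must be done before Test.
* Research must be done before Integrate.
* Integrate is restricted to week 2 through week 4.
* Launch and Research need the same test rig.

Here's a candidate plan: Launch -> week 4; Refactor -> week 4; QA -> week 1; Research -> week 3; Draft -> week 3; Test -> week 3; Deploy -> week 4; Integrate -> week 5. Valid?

QA must be done before Test — holds.
Research can only go in week 2 to week 3 — holds.
Refactor depends on Draft — holds.
Research must be done before Integrate — holds.
Test has to be done by week 3 — holds.
Integrate is restricted to week 2 through week 4 — violated.
Launch and Research need the same test rig — holds.

No. Integrate is restricted to week 2 through week 4 is not satisfied.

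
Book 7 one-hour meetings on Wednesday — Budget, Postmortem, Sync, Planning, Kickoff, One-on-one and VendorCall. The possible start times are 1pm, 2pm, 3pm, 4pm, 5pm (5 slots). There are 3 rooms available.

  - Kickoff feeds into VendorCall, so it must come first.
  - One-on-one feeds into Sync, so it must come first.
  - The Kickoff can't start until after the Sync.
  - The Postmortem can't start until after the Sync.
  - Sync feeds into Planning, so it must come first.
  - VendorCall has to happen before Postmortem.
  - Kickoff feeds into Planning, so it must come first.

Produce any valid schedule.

Postmortem=5pm, Budget=1pm, One-on-one=1pm, Kickoff=3pm, Planning=4pm, Sync=2pm, VendorCall=4pm

Checking: Kickoff(3pm) before Planning(4pm); Sync(2pm) before Planning(4pm); Sync(2pm) before Kickoff(3pm); One-on-one(1pm) before Sync(2pm); Kickoff(3pm) before VendorCall(4pm); VendorCall(4pm) before Postmortem(5pm); Sync(2pm) before Postmortem(5pm); max 2 per slot (cap 3).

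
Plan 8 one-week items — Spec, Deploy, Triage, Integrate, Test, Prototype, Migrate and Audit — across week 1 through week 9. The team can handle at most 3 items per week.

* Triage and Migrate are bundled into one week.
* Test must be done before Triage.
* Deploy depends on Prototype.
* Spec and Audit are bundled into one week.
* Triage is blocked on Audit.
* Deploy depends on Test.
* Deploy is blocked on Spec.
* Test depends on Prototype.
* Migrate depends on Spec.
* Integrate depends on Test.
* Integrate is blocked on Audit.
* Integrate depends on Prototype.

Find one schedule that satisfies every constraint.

Audit in week 1; Deploy in week 3; Spec in week 1; Prototype in week 1; Migrate in week 4; Triage in week 4; Test in week 2; Integrate in week 3

Checking: Prototype(week 1) before Deploy(week 3); Prototype(week 1) before Test(week 2); Audit(week 1) before Integrate(week 3); Spec(week 1) before Deploy(week 3); Test(week 2) before Integrate(week 3); Test(week 2) before Triage(week 4); Audit(week 1) before Triage(week 4); Test(week 2) before Deploy(week 3); Spec(week 1) before Migrate(week 4); Prototype(week 1) before Integrate(week 3); Spec = Audit = week 1; Triage = Migrate = week 4; max 3 per week (cap 3).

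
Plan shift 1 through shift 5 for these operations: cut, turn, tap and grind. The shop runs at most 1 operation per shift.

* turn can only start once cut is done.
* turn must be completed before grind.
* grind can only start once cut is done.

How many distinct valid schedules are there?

Splitting on cut: it can be shift 1 (12), shift 2 (6), shift 3 (2). Listing each branch's schedules as (turn, tap, grind) by shift number:
cut=shift 1: (2,3,4) (2,3,5) (2,4,3) (2,4,5) (2,5,3) (2,5,4) (3,2,4) (3,2,5) (3,4,5) (3,5,4) (4,2,5) (4,3,5) — 12.
cut=shift 2: (3,1,4) (3,1,5) (3,4,5) (3,5,4) (4,1,5) (4,3,5) — 6.
cut=shift 3: (4,1,5) (4,2,5) — 2.
Summing: 12 + 6 + 2 = 20.

20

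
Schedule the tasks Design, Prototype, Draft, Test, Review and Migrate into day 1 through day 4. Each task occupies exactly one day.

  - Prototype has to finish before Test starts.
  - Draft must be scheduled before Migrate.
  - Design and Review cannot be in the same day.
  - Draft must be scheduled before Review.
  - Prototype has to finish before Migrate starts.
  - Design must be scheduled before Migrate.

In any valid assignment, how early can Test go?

day 2

Precedence pushes Test to at least day 2.
Test at day 2 is achievable: Design -> day 1; Review -> day 2; Draft -> day 1; Test -> day 2; Migrate -> day 2; Prototype -> day 1.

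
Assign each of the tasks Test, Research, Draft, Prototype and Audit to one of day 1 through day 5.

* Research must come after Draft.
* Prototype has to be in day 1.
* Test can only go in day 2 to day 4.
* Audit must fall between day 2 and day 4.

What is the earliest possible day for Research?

day 2

Precedence pushes Research to at least day 2.
Research at day 2 is achievable: Test=day 2, Audit=day 2, Prototype=day 1, Research=day 2, Draft=day 1.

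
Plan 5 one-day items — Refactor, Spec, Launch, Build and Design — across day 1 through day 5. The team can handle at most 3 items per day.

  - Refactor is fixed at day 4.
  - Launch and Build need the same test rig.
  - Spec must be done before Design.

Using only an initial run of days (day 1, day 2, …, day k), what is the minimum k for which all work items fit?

The precedence chain requires at least 2 distinct days.
With at most 3 per day and 5 work items, at least 2 days are needed.
Refactor can't be placed before day 4, so the schedule must run through at least day 4.
4 works (last occupied day: day 4): for example Build=day 2, Launch=day 1, Spec=day 1, Design=day 2, Refactor=day 4.

4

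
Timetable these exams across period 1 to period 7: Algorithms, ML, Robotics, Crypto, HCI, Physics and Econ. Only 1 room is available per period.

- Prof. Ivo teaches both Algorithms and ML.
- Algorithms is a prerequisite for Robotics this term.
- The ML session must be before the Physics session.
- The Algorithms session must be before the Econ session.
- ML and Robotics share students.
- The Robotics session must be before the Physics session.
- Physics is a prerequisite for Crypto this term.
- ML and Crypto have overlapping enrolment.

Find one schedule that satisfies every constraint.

Econ -> period 6, Algorithms -> period 1, Crypto -> period 5, Physics -> period 4, Robotics -> period 2, ML -> period 3, HCI -> period 7

Checking: Physics(period 4) before Crypto(period 5); Algorithms(period 1) before Econ(period 6); ML(period 3) before Physics(period 4); Robotics(period 2) before Physics(period 4); Algorithms(period 1) before Robotics(period 2); Algorithms(period 1) != ML(period 3); ML(period 3) != Crypto(period 5); ML(period 3) != Robotics(period 2); max 1 per period (cap 1).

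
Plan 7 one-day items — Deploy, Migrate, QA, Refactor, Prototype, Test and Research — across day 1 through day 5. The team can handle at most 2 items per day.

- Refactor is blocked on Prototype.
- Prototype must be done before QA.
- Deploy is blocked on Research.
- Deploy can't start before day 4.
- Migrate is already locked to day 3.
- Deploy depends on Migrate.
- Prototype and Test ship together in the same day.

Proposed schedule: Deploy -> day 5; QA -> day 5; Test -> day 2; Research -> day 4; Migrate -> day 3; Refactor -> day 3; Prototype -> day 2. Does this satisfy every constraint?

Valid

Deploy can't start before day 4 — holds.
Deploy is blocked on Research — holds.
The team can handle at most 2 items per day — holds.
Deploy depends on Migrate — holds.
Prototype and Test ship together in the same day — holds.
Prototype must be done before QA — holds.
Refactor is blocked on Prototype — holds.
Migrate is already locked to day 3 — holds.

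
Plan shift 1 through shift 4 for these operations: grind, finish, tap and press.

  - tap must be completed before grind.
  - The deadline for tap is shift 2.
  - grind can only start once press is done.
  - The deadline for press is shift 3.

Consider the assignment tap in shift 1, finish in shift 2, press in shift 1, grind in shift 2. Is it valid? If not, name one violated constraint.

Valid

The deadline for tap is shift 2 — holds.
The deadline for press is shift 3 — holds.
grind can only start once press is done — holds.
tap must be completed before grind — holds.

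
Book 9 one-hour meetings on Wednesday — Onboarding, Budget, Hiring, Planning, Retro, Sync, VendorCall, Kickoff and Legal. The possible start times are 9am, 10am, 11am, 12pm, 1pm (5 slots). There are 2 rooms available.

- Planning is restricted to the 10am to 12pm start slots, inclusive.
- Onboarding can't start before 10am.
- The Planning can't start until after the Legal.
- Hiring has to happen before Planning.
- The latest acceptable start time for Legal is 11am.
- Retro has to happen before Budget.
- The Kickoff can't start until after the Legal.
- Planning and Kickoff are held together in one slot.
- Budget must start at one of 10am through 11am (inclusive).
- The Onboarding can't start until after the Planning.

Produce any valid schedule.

VendorCall -> 1pm; Onboarding -> 12pm; Planning -> 11am; Kickoff -> 11am; Budget -> 10am; Retro -> 9am; Hiring -> 10am; Sync -> 12pm; Legal -> 9am

Checking: Legal(9am) before Planning(11am); Planning(11am) before Onboarding(12pm); Hiring(10am) before Planning(11am); Legal(9am) before Kickoff(11am); Retro(9am) before Budget(10am); Planning = Kickoff = 11am; Planning=11am in [10am,12pm]; Legal=9am in [9am,11am]; Budget=10am in [10am,11am]; Onboarding=12pm in [10am,1pm]; max 2 per slot (cap 2).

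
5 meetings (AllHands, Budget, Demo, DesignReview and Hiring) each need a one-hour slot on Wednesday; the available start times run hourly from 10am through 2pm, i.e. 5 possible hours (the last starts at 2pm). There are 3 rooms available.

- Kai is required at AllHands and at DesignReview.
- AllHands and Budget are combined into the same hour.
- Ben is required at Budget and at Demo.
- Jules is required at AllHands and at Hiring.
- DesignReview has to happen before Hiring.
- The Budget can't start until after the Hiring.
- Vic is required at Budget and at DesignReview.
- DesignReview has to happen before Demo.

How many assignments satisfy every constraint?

Splitting on AllHands: it can be 12pm (3), 1pm (8), 2pm (14). Listing each branch's schedules as (Budget, Demo, DesignReview, Hiring):
AllHands=12pm: (12pm,11am,10am,11am) (12pm,1pm,10am,11am) (12pm,2pm,10am,11am) — 3.
AllHands=1pm: (1pm,11am,10am,11am) (1pm,11am,10am,12pm) (1pm,12pm,10am,11am) (1pm,12pm,10am,12pm) (1pm,12pm,11am,12pm) (1pm,2pm,10am,11am) (1pm,2pm,10am,12pm) (1pm,2pm,11am,12pm) — 8.
AllHands=2pm: (2pm,11am,10am,11am) (2pm,11am,10am,12pm) (2pm,11am,10am,1pm) (2pm,12pm,10am,11am) (2pm,12pm,10am,12pm) (2pm,12pm,10am,1pm) (2pm,12pm,11am,12pm) (2pm,12pm,11am,1pm) (2pm,1pm,10am,11am) (2pm,1pm,10am,12pm) (2pm,1pm,10am,1pm) (2pm,1pm,11am,12pm) (2pm,1pm,11am,1pm) (2pm,1pm,12pm,1pm) — 14.
Summing: 3 + 8 + 14 = 25.

25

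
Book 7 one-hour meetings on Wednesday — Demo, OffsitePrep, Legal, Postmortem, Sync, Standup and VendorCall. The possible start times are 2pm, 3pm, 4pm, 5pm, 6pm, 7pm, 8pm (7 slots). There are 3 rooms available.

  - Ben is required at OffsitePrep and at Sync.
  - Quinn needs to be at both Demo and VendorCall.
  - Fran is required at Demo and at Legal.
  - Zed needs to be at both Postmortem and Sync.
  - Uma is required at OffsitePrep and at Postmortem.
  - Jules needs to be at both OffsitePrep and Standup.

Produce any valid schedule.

VendorCall -> 4pm; Legal -> 3pm; Standup -> 3pm; Sync -> 4pm; OffsitePrep -> 2pm; Demo -> 2pm; Postmortem -> 3pm

Checking: OffsitePrep(2pm) != Sync(4pm); OffsitePrep(2pm) != Postmortem(3pm); Demo(2pm) != VendorCall(4pm); Demo(2pm) != Legal(3pm); Postmortem(3pm) != Sync(4pm); OffsitePrep(2pm) != Standup(3pm); max 3 per slot (cap 3).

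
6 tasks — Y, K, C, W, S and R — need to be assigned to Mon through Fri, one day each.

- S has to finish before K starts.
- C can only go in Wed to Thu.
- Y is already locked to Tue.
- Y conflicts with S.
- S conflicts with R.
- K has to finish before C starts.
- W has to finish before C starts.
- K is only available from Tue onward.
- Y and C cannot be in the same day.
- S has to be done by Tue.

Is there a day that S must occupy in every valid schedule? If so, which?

Mon

S's window is Mon–Tue.
Y is fixed at Tue, and S can't share a day with Y.
So S must be Mon.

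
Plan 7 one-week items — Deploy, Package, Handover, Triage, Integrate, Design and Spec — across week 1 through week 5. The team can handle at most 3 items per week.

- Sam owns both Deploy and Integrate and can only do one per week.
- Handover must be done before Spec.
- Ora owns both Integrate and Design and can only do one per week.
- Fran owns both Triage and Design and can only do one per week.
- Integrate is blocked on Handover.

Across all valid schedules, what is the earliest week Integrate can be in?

Precedence pushes Integrate to at least week 2.
Integrate at week 2 is achievable: Handover -> week 1, Design -> week 3, Deploy -> week 1, Triage -> week 2, Spec -> week 2, Integrate -> week 2, Package -> week 1.

week 2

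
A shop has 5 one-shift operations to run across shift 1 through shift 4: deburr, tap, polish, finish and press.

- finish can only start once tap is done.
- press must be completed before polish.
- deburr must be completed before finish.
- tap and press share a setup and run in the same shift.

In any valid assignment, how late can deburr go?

shift 3

Downstream work caps deburr at shift 3.
deburr at shift 3 is achievable: deburr=shift 3; polish=shift 2; press=shift 1; tap=shift 1; finish=shift 4.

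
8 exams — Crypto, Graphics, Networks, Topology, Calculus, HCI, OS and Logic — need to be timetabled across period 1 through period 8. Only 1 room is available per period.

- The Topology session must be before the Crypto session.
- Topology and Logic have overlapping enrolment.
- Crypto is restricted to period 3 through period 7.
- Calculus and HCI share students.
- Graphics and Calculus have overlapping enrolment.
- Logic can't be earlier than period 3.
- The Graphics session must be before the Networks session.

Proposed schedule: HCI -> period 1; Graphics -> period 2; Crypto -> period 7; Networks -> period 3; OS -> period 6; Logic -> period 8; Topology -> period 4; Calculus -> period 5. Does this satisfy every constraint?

Topology and Logic have overlapping enrolment — holds.
Logic can't be earlier than period 3 — holds.
Graphics and Calculus have overlapping enrolment — holds.
The Topology session must be before the Crypto session — holds.
Crypto is restricted to period 3 through period 7 — holds.
Calculus and HCI share students — holds.
Only 1 room is available per period — holds.
The Graphics session must be before the Networks session — holds.

Yes, all constraints hold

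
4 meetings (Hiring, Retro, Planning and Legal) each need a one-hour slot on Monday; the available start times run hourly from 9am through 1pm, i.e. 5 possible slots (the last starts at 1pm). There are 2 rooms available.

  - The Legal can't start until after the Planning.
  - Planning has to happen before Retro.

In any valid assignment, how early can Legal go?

10am

Precedence pushes Legal to at least 10am.
Legal at 10am is achievable: Retro=10am; Planning=9am; Legal=10am; Hiring=9am.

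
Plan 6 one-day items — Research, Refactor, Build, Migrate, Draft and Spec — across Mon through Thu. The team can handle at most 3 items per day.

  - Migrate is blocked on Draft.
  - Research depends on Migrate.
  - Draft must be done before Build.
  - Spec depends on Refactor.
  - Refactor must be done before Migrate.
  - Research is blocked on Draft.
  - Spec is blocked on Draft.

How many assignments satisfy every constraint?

Splitting on Research: it can be Wed (9), Thu (32). Listing each branch's schedules as (Refactor, Build, Migrate, Draft, Spec):
Research=Wed: (Mon,Tue,Tue,Mon,Tue) (Mon,Tue,Tue,Mon,Wed) (Mon,Tue,Tue,Mon,Thu) (Mon,Wed,Tue,Mon,Tue) (Mon,Wed,Tue,Mon,Wed) (Mon,Wed,Tue,Mon,Thu) (Mon,Thu,Tue,Mon,Tue) (Mon,Thu,Tue,Mon,Wed) (Mon,Thu,Tue,Mon,Thu) — 9.
Research=Thu: (Mon,Tue,Tue,Mon,Tue) (Mon,Tue,Tue,Mon,Wed) (Mon,Tue,Tue,Mon,Thu) (Mon,Tue,Wed,Mon,Tue) (Mon,Tue,Wed,Mon,Wed) (Mon,Tue,Wed,Mon,Thu) (Mon,Wed,Tue,Mon,Tue) (Mon,Wed,Tue,Mon,Wed) (Mon,Wed,Tue,Mon,Thu) (Mon,Wed,Wed,Mon,Tue) (Mon,Wed,Wed,Mon,Wed) (Mon,Wed,Wed,Mon,Thu) (Mon,Wed,Wed,Tue,Wed) (Mon,Wed,Wed,Tue,Thu) (Mon,Thu,Tue,Mon,Tue) (Mon,Thu,Tue,Mon,Wed) (Mon,Thu,Tue,Mon,Thu) (Mon,Thu,Wed,Mon,Tue) (Mon,Thu,Wed,Mon,Wed) (Mon,Thu,Wed,Mon,Thu) (Mon,Thu,Wed,Tue,Wed) (Mon,Thu,Wed,Tue,Thu) (Tue,Tue,Wed,Mon,Wed) (Tue,Tue,Wed,Mon,Thu) (Tue,Wed,Wed,Mon,Wed) (Tue,Wed,Wed,Mon,Thu) (Tue,Wed,Wed,Tue,Wed) (Tue,Wed,Wed,Tue,Thu) (Tue,Thu,Wed,Mon,Wed) (Tue,Thu,Wed,Mon,Thu) (Tue,Thu,Wed,Tue,Wed) (Tue,Thu,Wed,Tue,Thu) — 32.
Summing: 9 + 32 = 41.

41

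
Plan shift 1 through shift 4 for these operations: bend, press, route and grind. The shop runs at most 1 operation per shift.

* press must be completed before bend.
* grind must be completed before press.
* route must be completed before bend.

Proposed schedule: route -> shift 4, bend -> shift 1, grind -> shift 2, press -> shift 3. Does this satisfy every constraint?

No — it violates: route must be completed before bend

route must be completed before bend — violated.
press must be completed before bend — violated.
grind must be completed before press — holds.
The shop runs at most 1 operation per shift — holds.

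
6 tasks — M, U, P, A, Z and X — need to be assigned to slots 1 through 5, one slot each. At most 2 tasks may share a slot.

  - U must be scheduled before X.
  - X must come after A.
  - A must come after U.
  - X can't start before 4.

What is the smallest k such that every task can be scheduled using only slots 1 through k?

4 slots

The precedence chain requires at least 3 distinct slots.
With at most 2 per slot and 6 tasks, at least 3 slots are needed.
X can't be placed before 4, so the schedule must run through at least slot 4.
4 works (last occupied slot: 4): for example Z -> 3, A -> 2, P -> 2, X -> 4, U -> 1, M -> 1.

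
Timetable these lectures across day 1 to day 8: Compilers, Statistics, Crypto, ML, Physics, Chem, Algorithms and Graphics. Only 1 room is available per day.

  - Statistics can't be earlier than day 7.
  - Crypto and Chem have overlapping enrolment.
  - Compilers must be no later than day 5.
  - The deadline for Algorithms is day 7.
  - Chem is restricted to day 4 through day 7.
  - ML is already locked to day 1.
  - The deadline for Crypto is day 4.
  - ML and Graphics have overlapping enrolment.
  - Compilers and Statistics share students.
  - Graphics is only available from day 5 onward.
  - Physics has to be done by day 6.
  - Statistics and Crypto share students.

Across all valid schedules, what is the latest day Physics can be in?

day 6

Physics's own window allows nothing later than day 6.
Physics at day 6 is achievable: Physics=day 6, Chem=day 4, ML=day 1, Algorithms=day 5, Statistics=day 7, Graphics=day 8, Compilers=day 3, Crypto=day 2.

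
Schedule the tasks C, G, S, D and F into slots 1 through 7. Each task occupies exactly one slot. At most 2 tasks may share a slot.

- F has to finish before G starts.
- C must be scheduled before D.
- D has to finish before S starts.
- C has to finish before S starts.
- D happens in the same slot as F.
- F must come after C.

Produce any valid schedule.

G=3, D=2, F=2, C=1, S=3

Checking: F(2) before G(3); D(2) before S(3); C(1) before F(2); C(1) before S(3); C(1) before D(2); D = F = 2; max 2 per slot (cap 2).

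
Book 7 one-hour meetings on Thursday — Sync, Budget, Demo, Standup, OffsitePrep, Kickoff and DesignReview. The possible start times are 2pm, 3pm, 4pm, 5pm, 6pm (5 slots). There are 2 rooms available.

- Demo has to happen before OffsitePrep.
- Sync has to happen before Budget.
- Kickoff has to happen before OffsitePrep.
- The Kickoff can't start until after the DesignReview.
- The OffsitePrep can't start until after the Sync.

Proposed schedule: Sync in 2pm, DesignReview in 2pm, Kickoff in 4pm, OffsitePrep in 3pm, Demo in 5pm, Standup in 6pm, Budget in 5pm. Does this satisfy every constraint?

Demo has to happen before OffsitePrep — violated.
The Kickoff can't start until after the DesignReview — holds.
Sync has to happen before Budget — holds.
Kickoff has to happen before OffsitePrep — violated.
There are 2 rooms available — holds.
The OffsitePrep can't start until after the Sync — holds.

No. Demo has to happen before OffsitePrep is not satisfied.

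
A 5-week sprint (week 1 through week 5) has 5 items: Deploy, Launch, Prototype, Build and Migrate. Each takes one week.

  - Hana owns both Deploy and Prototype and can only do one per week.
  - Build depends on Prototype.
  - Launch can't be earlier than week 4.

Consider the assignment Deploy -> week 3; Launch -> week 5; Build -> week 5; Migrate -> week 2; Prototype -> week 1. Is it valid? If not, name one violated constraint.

Yes

Hana owns both Deploy and Prototype and can only do one per week — holds.
Launch can't be earlier than week 4 — holds.
Build depends on Prototype — holds.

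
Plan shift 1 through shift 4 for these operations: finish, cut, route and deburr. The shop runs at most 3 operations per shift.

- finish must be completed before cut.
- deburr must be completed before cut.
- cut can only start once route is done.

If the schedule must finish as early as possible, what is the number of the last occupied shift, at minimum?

2

The precedence chain requires at least 2 distinct shifts.
With at most 3 per shift and 4 operations, at least 2 shifts are needed.
2 works (last occupied shift: shift 2): for example deburr in shift 1; finish in shift 1; route in shift 1; cut in shift 2.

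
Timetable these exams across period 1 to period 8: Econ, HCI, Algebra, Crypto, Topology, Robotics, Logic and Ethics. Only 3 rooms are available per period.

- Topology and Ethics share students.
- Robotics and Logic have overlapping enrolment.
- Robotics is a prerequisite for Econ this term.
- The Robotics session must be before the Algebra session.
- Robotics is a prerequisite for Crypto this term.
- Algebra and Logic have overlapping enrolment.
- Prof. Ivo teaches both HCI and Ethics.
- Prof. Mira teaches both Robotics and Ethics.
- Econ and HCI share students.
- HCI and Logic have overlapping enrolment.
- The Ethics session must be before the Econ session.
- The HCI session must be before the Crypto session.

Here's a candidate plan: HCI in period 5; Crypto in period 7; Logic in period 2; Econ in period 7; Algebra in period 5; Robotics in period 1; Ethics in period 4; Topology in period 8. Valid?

Valid

The Ethics session must be before the Econ session — holds.
Prof. Mira teaches both Robotics and Ethics — holds.
Robotics and Logic have overlapping enrolment — holds.
The HCI session must be before the Crypto session — holds.
HCI and Logic have overlapping enrolment — holds.
Prof. Ivo teaches both HCI and Ethics — holds.
Algebra and Logic have overlapping enrolment — holds.
Robotics is a prerequisite for Crypto this term — holds.
Only 3 rooms are available per period — holds.
The Robotics session must be before the Algebra session — holds.
Topology and Ethics share students — holds.
Robotics is a prerequisite for Econ this term — holds.
Econ and HCI share students — holds.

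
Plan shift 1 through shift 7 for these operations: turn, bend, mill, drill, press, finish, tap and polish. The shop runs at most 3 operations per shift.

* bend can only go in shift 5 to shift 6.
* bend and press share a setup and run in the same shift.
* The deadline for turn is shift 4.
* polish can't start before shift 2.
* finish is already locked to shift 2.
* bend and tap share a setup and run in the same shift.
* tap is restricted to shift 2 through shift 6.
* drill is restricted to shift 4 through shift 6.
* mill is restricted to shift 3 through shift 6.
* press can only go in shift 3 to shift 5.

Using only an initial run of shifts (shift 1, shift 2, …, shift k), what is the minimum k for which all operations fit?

5 shifts

With at most 3 per shift and 8 operations, at least 3 shifts are needed.
bend can't be placed before shift 5, so the schedule must run through at least shift 5.
5 works (last occupied shift: shift 5): for example mill=shift 3; polish=shift 2; finish=shift 2; tap=shift 5; turn=shift 1; press=shift 5; drill=shift 4; bend=shift 5.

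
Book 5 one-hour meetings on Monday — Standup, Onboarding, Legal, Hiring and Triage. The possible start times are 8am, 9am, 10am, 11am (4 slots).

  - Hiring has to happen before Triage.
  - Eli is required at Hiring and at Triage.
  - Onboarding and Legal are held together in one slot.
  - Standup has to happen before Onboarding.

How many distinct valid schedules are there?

Splitting on Standup: it can be 8am (18), 9am (12), 10am (6). Listing each branch's schedules as (Onboarding, Legal, Hiring, Triage):
Standup=8am: (9am,9am,8am,9am) (9am,9am,8am,10am) (9am,9am,8am,11am) (9am,9am,9am,10am) (9am,9am,9am,11am) (9am,9am,10am,11am) (10am,10am,8am,9am) (10am,10am,8am,10am) (10am,10am,8am,11am) (10am,10am,9am,10am) (10am,10am,9am,11am) (10am,10am,10am,11am) (11am,11am,8am,9am) (11am,11am,8am,10am) (11am,11am,8am,11am) (11am,11am,9am,10am) (11am,11am,9am,11am) (11am,11am,10am,11am) — 18.
Standup=9am: (10am,10am,8am,9am) (10am,10am,8am,10am) (10am,10am,8am,11am) (10am,10am,9am,10am) (10am,10am,9am,11am) (10am,10am,10am,11am) (11am,11am,8am,9am) (11am,11am,8am,10am) (11am,11am,8am,11am) (11am,11am,9am,10am) (11am,11am,9am,11am) (11am,11am,10am,11am) — 12.
Standup=10am: (11am,11am,8am,9am) (11am,11am,8am,10am) (11am,11am,8am,11am) (11am,11am,9am,10am) (11am,11am,9am,11am) (11am,11am,10am,11am) — 6.
Summing: 18 + 12 + 6 = 36.

36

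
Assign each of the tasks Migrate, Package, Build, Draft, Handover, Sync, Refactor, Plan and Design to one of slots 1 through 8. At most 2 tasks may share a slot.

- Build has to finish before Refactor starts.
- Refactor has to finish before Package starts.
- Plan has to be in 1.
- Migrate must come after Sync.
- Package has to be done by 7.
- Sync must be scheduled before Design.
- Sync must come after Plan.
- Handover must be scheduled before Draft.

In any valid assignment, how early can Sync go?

Precedence pushes Sync to at least 2; downstream work caps Sync at 7.
Sync at 2 is achievable: Migrate=3; Plan=1; Sync=2; Draft=5; Handover=4; Build=1; Design=4; Package=3; Refactor=2.

2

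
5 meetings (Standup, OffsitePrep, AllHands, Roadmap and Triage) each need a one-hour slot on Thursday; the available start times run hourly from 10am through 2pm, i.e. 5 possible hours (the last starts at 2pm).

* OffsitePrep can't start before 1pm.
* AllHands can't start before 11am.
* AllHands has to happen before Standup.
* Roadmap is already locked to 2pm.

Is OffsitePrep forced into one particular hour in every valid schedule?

No

OffsitePrep can be 1pm (e.g. OffsitePrep -> 1pm; Roadmap -> 2pm; Standup -> 12pm; AllHands -> 11am; Triage -> 10am) or 2pm (e.g. Standup in 12pm; Roadmap in 2pm; AllHands in 11am; OffsitePrep in 2pm; Triage in 10am).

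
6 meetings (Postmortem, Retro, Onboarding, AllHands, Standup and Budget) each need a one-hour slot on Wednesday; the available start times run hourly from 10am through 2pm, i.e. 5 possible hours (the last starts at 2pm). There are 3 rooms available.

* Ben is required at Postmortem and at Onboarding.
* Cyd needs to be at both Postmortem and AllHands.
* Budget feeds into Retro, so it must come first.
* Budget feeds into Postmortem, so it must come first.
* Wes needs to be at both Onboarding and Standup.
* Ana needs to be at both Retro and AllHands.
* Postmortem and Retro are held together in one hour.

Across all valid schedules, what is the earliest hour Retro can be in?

11am

Precedence pushes Retro to at least 11am.
Retro at 11am is achievable: AllHands=10am, Retro=11am, Postmortem=11am, Standup=11am, Onboarding=10am, Budget=10am.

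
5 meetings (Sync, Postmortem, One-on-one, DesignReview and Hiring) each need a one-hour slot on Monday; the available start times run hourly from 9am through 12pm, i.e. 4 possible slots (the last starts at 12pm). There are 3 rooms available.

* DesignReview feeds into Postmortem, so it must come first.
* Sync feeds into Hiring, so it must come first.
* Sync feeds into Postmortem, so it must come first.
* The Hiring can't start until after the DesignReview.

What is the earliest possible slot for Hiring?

10am

Precedence pushes Hiring to at least 10am.
Hiring at 10am is achievable: DesignReview -> 9am; One-on-one -> 9am; Sync -> 9am; Hiring -> 10am; Postmortem -> 10am.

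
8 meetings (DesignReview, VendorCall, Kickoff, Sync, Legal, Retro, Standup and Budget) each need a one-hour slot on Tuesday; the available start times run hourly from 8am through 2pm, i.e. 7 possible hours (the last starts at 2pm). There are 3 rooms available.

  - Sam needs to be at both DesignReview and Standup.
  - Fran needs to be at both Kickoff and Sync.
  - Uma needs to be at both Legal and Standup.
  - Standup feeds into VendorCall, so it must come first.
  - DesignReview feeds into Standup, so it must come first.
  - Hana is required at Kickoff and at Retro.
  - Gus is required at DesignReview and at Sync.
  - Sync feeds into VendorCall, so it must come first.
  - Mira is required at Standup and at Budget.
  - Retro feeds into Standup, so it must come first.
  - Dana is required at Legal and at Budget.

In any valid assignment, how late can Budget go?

2pm

Budget at 2pm is achievable: Retro -> 8am, Budget -> 2pm, VendorCall -> 10am, Standup -> 9am, DesignReview -> 8am, Kickoff -> 10am, Sync -> 9am, Legal -> 8am.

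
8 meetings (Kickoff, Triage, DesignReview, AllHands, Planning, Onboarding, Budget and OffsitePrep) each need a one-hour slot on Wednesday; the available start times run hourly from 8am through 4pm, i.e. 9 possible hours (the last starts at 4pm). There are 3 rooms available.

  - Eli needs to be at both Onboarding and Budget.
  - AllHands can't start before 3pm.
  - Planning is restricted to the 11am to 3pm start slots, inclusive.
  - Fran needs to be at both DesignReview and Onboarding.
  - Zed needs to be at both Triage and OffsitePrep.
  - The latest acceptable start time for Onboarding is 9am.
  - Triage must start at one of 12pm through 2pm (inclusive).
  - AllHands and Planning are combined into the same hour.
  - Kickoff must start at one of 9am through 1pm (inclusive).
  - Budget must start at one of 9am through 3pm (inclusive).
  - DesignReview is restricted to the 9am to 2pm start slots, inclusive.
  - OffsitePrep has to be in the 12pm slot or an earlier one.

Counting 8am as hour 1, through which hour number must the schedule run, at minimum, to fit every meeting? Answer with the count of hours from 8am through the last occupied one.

With at most 3 per hour and 8 meetings, at least 3 hours are needed.
AllHands can't be placed before 3pm — that is hour 8 counting from 8am — so the schedule must run through at least 8 hours.
8 works (last occupied hour: 3pm): for example Onboarding=8am, Triage=12pm, Kickoff=9am, AllHands=3pm, Planning=3pm, Budget=9am, DesignReview=9am, OffsitePrep=8am.

8 hours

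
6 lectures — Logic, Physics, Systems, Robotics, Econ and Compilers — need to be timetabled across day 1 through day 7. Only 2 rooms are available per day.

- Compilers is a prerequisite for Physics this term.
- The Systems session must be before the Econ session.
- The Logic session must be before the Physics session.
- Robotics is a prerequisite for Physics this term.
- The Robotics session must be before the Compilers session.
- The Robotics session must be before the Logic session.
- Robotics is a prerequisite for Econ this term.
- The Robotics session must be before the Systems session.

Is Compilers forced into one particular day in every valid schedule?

Compilers can be day 2 (e.g. Econ -> day 4; Physics -> day 3; Systems -> day 3; Logic -> day 2; Robotics -> day 1; Compilers -> day 2) or day 3 (e.g. Econ -> day 3; Compilers -> day 3; Logic -> day 2; Robotics -> day 1; Systems -> day 2; Physics -> day 4).

No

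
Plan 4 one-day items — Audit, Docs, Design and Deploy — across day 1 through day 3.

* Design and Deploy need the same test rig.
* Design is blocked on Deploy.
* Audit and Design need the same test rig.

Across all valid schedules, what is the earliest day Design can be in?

day 2

Precedence pushes Design to at least day 2.
Design at day 2 is achievable: Docs in day 1; Design in day 2; Deploy in day 1; Audit in day 1.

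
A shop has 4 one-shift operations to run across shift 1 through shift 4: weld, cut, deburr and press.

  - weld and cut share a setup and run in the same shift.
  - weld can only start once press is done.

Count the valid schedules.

Splitting on weld: it can be shift 2 (4), shift 3 (8), shift 4 (12). Listing each branch's schedules as (cut, deburr, press) by shift number:
weld=shift 2: (2,1,1) (2,2,1) (2,3,1) (2,4,1) — 4.
weld=shift 3: (3,1,1) (3,1,2) (3,2,1) (3,2,2) (3,3,1) (3,3,2) (3,4,1) (3,4,2) — 8.
weld=shift 4: (4,1,1) (4,1,2) (4,1,3) (4,2,1) (4,2,2) (4,2,3) (4,3,1) (4,3,2) (4,3,3) (4,4,1) (4,4,2) (4,4,3) — 12.
Summing: 4 + 8 + 12 = 24.

24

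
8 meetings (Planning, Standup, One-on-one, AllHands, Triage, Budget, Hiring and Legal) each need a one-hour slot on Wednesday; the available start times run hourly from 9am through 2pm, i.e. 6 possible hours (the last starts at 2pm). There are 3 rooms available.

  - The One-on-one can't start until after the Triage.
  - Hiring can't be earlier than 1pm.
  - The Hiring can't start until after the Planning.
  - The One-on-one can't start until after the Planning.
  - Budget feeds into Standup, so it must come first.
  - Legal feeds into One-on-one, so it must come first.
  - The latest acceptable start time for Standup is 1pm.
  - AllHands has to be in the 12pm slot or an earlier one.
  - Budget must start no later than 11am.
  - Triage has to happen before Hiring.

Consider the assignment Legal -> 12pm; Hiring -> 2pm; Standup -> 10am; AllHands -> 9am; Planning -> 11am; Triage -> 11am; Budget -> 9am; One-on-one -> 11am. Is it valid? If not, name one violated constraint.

No — it violates: Legal feeds into One-on-one, so it must come first

Hiring can't be earlier than 1pm — holds.
The Hiring can't start until after the Planning — holds.
The One-on-one can't start until after the Triage — violated.
Legal feeds into One-on-one, so it must come first — violated.
Triage has to happen before Hiring — holds.
AllHands has to be in the 12pm slot or an earlier one — holds.
Budget must start no later than 11am — holds.
There are 3 rooms available — holds.
The latest acceptable start time for Standup is 1pm — holds.
Budget feeds into Standup, so it must come first — holds.
The One-on-one can't start until after the Planning — violated.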